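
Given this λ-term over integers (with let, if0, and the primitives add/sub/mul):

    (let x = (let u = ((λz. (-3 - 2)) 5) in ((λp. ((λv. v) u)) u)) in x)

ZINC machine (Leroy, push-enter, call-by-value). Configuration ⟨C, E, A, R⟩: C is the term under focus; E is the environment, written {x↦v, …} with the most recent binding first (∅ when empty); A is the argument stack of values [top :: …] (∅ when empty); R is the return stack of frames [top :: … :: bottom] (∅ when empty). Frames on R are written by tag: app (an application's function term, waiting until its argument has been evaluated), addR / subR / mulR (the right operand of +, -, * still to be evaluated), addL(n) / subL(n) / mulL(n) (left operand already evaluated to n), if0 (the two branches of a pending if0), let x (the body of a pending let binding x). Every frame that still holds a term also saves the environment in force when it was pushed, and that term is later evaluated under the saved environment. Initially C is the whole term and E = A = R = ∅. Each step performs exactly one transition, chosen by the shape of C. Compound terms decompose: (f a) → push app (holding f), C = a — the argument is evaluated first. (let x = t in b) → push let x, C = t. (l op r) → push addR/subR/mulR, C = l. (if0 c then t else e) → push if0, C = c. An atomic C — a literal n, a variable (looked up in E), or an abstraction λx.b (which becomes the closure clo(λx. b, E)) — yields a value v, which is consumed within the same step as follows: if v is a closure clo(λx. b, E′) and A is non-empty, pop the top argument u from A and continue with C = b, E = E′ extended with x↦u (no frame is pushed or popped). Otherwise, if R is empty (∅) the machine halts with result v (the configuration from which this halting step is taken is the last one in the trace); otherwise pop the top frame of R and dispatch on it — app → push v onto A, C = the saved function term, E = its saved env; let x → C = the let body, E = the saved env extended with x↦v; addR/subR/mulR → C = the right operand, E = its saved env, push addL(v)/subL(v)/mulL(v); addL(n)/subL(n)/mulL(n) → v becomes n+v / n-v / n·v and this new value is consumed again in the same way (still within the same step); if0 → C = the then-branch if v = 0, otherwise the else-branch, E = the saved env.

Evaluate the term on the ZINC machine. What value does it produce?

[0] ⟨C=(let x = (let u = ((λz. (-3 - 2)) 5) in ((λp. ((λv. v) u)) u)) in x); E=∅; A=∅; R=∅⟩
[1] ⟨C=(let u = ((λz. (-3 - 2)) 5) in ((λp. ((λv. v) u)) u)); E=∅; A=∅; R=[let x]⟩
[2] ⟨C=((λz. (-3 - 2)) 5); E=∅; A=∅; R=[let u :: let x]⟩
[3] ⟨C=5; E=∅; A=∅; R=[app :: let u :: let x]⟩
[4] ⟨C=(λz. (-3 - 2)); E=∅; A=[5]; R=[let u :: let x]⟩
[5] ⟨C=(-3 - 2); E={z↦5}; A=∅; R=[let u :: let x]⟩
[6] ⟨C=-3; E={z↦5}; A=∅; R=[subR :: let u :: let x]⟩
[7] ⟨C=2; E={z↦5}; A=∅; R=[subL(-3) :: let u :: let x]⟩
[8] ⟨C=((λp. ((λv. v) u)) u); E={u↦-5}; A=∅; R=[let x]⟩
[9] ⟨C=u; E={u↦-5}; A=∅; R=[app :: let x]⟩
[10] ⟨C=(λp. ((λv. v) u)); E={u↦-5}; A=[-5]; R=[let x]⟩
[11] ⟨C=((λv. v) u); E={p↦-5, u↦-5}; A=∅; R=[let x]⟩
[12] ⟨C=u; E={p↦-5, u↦-5}; A=∅; R=[app :: let x]⟩
[13] ⟨C=(λv. v); E={p↦-5, u↦-5}; A=[-5]; R=[let x]⟩
[14] ⟨C=v; E={v↦-5, p↦-5, u↦-5}; A=∅; R=[let x]⟩
[15] ⟨C=x; E={x↦-5}; A=∅; R=∅⟩
→ final value -5

Answer: -5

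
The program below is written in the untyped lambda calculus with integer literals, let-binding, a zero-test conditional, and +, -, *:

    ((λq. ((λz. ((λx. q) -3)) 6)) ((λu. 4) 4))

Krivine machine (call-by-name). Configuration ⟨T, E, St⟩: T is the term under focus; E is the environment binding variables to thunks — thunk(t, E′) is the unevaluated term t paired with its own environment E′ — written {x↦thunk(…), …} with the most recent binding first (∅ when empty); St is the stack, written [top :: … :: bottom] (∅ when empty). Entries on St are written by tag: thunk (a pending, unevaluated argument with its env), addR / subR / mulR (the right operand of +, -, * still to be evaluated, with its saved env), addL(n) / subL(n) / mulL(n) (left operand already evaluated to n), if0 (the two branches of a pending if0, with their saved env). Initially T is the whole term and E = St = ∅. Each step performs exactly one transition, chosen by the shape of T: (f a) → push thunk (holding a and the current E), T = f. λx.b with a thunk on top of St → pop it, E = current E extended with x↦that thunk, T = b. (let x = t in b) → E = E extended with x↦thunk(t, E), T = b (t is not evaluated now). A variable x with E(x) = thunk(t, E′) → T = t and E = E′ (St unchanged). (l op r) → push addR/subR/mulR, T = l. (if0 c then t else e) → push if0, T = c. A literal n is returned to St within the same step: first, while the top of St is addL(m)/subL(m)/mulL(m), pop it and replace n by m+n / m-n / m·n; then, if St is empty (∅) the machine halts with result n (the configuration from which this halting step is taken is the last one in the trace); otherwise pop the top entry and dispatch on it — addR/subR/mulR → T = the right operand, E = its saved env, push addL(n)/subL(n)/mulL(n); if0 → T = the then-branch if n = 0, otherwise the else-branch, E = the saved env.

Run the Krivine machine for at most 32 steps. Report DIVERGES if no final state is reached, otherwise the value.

Answer: 4

Execution trace:
[0] [T=((λq. ((λz. ((λx. q) -3)) 6)) ((λu. 4) 4)) | E=∅ | St=∅]
[1] [T=(λq. ((λz. ((λx. q) -3)) 6)) | E=∅ | St=[thunk]]
[2] [T=((λz. ((λx. q) -3)) 6) | E={q↦thunk(((λu. 4) 4), ∅)} | St=∅]
[3] [T=(λz. ((λx. q) -3)) | E={q↦thunk(((λu. 4) 4), ∅)} | St=[thunk]]
[4] [T=((λx. q) -3) | E={z↦thunk(6, {q↦thunk(((λu. 4) 4), ∅)}), q↦thunk(((λu. 4) 4), ∅)} | St=∅]
[5] [T=(λx. q) | E={z↦thunk(6, {q↦thunk(((λu. 4) 4), ∅)}), q↦thunk(((λu. 4) 4), ∅)} | St=[thunk]]
[6] [T=q | E={x↦thunk(-3, {z↦thunk(6, {q↦thunk(((λu. 4) 4), ∅)}), q↦thunk(((λu. 4) 4), ∅)}), z↦thunk(6, {q↦thunk(((λu. 4) 4), ∅)}), q↦thunk(((λu. 4) 4), ∅)} | St=∅]
[7] [T=((λu. 4) 4) | E=∅ | St=∅]
[8] [T=(λu. 4) | E=∅ | St=[thunk]]
[9] [T=4 | E={u↦thunk(4, ∅)} | St=∅]
→ final value 4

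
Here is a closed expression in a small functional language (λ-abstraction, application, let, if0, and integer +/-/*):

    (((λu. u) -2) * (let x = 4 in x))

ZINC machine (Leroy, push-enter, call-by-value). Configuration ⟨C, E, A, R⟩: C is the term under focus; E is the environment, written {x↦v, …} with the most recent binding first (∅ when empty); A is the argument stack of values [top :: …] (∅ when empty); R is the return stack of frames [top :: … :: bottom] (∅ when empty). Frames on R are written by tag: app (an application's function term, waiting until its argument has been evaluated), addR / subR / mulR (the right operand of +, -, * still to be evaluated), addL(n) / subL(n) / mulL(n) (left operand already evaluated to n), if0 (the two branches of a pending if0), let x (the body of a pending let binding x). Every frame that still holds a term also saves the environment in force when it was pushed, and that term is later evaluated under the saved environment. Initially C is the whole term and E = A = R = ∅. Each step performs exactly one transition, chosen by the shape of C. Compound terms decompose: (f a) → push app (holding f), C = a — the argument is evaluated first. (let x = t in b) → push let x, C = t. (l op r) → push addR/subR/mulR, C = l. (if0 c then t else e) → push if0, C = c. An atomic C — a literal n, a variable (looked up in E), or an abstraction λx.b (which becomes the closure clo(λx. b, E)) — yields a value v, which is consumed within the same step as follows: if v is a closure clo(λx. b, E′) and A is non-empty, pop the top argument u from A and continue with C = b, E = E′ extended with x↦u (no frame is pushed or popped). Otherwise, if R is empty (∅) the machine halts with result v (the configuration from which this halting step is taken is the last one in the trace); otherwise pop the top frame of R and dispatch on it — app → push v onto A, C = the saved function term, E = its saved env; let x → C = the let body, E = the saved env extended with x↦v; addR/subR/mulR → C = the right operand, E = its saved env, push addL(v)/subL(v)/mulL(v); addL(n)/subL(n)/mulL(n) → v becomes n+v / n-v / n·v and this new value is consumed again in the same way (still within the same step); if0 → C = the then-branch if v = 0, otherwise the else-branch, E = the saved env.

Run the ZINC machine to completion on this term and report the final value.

Answer: -8

Machine steps:
t=0: <C=(((λu. u) -2) * (let x = 4 in x)), E=∅, A=∅, R=∅>
t=1: <C=((λu. u) -2), E=∅, A=∅, R=[mulR]>
t=2: <C=-2, E=∅, A=∅, R=[app :: mulR]>
t=3: <C=(λu. u), E=∅, A=[-2], R=[mulR]>
t=4: <C=u, E={u↦-2}, A=∅, R=[mulR]>
t=5: <C=(let x = 4 in x), E=∅, A=∅, R=[mulL(-2)]>
t=6: <C=4, E=∅, A=∅, R=[let x :: mulL(-2)]>
t=7: <C=x, E={x↦4}, A=∅, R=[mulL(-2)]>
→ final value -8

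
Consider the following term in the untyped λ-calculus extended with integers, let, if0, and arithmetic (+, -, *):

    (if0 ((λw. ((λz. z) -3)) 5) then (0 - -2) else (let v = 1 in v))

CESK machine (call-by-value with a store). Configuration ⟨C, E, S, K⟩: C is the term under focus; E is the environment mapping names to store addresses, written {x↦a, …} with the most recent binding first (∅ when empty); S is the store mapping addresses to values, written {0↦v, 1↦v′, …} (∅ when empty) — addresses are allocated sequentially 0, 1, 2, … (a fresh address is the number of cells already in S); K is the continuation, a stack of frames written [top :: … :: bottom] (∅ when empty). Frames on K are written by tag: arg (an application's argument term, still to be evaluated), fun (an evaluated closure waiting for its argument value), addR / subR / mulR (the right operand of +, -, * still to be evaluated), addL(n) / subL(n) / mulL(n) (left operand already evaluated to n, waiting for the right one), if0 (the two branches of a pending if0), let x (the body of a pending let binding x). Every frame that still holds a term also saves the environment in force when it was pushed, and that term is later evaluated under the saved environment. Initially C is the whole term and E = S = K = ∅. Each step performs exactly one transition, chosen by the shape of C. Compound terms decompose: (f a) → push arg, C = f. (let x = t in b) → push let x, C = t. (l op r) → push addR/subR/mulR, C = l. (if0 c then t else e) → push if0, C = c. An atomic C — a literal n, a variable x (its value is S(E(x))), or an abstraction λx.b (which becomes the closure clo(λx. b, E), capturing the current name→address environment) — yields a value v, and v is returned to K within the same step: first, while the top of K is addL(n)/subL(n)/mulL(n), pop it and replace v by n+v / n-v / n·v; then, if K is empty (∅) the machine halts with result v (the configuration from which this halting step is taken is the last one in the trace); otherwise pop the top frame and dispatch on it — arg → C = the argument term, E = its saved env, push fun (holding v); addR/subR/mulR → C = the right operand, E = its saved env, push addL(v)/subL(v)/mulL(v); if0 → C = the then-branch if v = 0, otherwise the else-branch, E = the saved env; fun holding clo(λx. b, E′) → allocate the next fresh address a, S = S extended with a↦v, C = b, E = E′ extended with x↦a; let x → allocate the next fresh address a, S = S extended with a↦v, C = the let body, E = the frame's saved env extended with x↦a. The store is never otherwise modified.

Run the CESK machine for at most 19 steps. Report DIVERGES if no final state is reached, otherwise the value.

Answer: 1

Derivation:
0. ⟨C=(if0 ((λw. ((λz. z) -3)) 5) then (0 - -2) else (let v = 1 in v)); E=∅; S=∅; K=∅⟩
1. ⟨C=((λw. ((λz. z) -3)) 5); E=∅; S=∅; K=[if0]⟩
2. ⟨C=(λw. ((λz. z) -3)); E=∅; S=∅; K=[arg :: if0]⟩
3. ⟨C=5; E=∅; S=∅; K=[fun :: if0]⟩
4. ⟨C=((λz. z) -3); E={w↦0}; S={0↦5}; K=[if0]⟩
5. ⟨C=(λz. z); E={w↦0}; S={0↦5}; K=[arg :: if0]⟩
6. ⟨C=-3; E={w↦0}; S={0↦5}; K=[fun :: if0]⟩
7. ⟨C=z; E={z↦1, w↦0}; S={0↦5, 1↦-3}; K=[if0]⟩
8. ⟨C=(let v = 1 in v); E=∅; S={0↦5, 1↦-3}; K=∅⟩
9. ⟨C=1; E=∅; S={0↦5, 1↦-3}; K=[let v]⟩
10. ⟨C=v; E={v↦2}; S={0↦5, 1↦-3, 2↦1}; K=∅⟩
→ final value 1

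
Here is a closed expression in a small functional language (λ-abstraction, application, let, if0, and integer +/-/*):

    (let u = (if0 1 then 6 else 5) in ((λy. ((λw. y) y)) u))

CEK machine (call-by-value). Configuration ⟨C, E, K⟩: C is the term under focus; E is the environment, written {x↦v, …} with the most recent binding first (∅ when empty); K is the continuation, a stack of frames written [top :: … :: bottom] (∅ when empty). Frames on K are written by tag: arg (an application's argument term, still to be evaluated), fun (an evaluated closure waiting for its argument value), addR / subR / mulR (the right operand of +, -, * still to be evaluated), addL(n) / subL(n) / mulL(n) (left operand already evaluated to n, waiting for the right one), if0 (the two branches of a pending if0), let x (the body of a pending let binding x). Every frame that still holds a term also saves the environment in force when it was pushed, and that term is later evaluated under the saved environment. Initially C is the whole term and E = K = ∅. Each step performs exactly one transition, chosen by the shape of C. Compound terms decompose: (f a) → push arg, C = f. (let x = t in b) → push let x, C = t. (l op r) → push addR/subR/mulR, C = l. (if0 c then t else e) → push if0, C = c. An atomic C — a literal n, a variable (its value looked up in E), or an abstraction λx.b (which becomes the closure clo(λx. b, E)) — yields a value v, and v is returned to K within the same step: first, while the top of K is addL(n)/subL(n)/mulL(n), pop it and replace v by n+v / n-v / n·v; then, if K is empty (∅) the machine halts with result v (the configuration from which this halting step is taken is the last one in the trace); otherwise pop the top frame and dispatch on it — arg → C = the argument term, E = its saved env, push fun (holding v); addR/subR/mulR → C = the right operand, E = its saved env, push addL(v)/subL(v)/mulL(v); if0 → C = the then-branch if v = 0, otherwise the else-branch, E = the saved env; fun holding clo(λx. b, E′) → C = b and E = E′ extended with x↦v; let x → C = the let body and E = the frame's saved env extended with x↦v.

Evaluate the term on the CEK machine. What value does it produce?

Answer: 5

Execution trace:
step 0: <C=(let u = (if0 1 then 6 else 5) in ((λy. ((λw. y) y)) u)), E=∅, K=∅>
step 1: <C=(if0 1 then 6 else 5), E=∅, K=[let u]>
step 2: <C=1, E=∅, K=[if0 :: let u]>
step 3: <C=5, E=∅, K=[let u]>
step 4: <C=((λy. ((λw. y) y)) u), E={u↦5}, K=∅>
step 5: <C=(λy. ((λw. y) y)), E={u↦5}, K=[arg]>
step 6: <C=u, E={u↦5}, K=[fun]>
step 7: <C=((λw. y) y), E={y↦5, u↦5}, K=∅>
step 8: <C=(λw. y), E={y↦5, u↦5}, K=[arg]>
step 9: <C=y, E={y↦5, u↦5}, K=[fun]>
step 10: <C=y, E={w↦5, y↦5, u↦5}, K=∅>
→ final value 5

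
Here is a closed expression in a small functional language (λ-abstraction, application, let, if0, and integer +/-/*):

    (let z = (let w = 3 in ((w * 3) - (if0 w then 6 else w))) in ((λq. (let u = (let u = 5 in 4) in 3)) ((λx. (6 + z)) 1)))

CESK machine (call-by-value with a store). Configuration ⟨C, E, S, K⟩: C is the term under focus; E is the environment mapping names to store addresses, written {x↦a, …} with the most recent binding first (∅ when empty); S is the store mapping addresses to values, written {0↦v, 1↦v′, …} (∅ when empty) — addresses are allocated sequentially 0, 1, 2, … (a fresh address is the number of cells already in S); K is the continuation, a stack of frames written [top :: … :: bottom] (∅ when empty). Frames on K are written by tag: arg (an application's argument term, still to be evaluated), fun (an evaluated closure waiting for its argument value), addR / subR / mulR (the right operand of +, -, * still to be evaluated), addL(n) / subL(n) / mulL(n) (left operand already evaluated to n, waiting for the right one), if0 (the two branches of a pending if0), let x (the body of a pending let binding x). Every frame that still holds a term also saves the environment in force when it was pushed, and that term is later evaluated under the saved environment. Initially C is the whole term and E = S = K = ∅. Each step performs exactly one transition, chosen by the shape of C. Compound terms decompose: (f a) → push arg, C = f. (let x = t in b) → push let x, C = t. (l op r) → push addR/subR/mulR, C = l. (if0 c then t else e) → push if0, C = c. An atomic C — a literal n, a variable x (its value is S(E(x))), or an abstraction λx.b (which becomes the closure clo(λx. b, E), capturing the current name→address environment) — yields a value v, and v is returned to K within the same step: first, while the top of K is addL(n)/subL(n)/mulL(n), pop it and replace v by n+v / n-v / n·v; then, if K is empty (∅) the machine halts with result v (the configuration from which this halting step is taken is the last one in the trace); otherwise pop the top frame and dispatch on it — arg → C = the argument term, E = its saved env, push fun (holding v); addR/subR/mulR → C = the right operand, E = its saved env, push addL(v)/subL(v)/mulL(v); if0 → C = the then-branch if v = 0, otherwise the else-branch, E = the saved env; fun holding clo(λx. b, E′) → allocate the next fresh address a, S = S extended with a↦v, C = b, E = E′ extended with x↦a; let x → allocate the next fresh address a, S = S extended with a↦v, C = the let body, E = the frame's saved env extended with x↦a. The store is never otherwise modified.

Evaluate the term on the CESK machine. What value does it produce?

step 0: <C=(let z = (let w = 3 in ((w * 3) - (if0 w then 6 else w))) in ((λq. (let u = (let u = 5 in 4) in 3)) ((λx. (6 + z)) 1))), E=∅, S=∅, K=∅>
step 1: <C=(let w = 3 in ((w * 3) - (if0 w then 6 else w))), E=∅, S=∅, K=[let z]>
step 2: <C=3, E=∅, S=∅, K=[let w :: let z]>
step 3: <C=((w * 3) - (if0 w then 6 else w)), E={w↦0}, S={0↦3}, K=[let z]>
step 4: <C=(w * 3), E={w↦0}, S={0↦3}, K=[subR :: let z]>
step 5: <C=w, E={w↦0}, S={0↦3}, K=[mulR :: subR :: let z]>
step 6: <C=3, E={w↦0}, S={0↦3}, K=[mulL(3) :: subR :: let z]>
step 7: <C=(if0 w then 6 else w), E={w↦0}, S={0↦3}, K=[subL(9) :: let z]>
step 8: <C=w, E={w↦0}, S={0↦3}, K=[if0 :: subL(9) :: let z]>
step 9: <C=w, E={w↦0}, S={0↦3}, K=[subL(9) :: let z]>
step 10: <C=((λq. (let u = (let u = 5 in 4) in 3)) ((λx. (6 + z)) 1)), E={z↦1}, S={0↦3, 1↦6}, K=∅>
step 11: <C=(λq. (let u = (let u = 5 in 4) in 3)), E={z↦1}, S={0↦3, 1↦6}, K=[arg]>
step 12: <C=((λx. (6 + z)) 1), E={z↦1}, S={0↦3, 1↦6}, K=[fun]>
step 13: <C=(λx. (6 + z)), E={z↦1}, S={0↦3, 1↦6}, K=[arg :: fun]>
step 14: <C=1, E={z↦1}, S={0↦3, 1↦6}, K=[fun :: fun]>
step 15: <C=(6 + z), E={x↦2, z↦1}, S={0↦3, 1↦6, 2↦1}, K=[fun]>
step 16: <C=6, E={x↦2, z↦1}, S={0↦3, 1↦6, 2↦1}, K=[addR :: fun]>
step 17: <C=z, E={x↦2, z↦1}, S={0↦3, 1↦6, 2↦1}, K=[addL(6) :: fun]>
step 18: <C=(let u = (let u = 5 in 4) in 3), E={q↦3, z↦1}, S={0↦3, 1↦6, 2↦1, 3↦12}, K=∅>
step 19: <C=(let u = 5 in 4), E={q↦3, z↦1}, S={0↦3, 1↦6, 2↦1, 3↦12}, K=[let u]>
step 20: <C=5, E={q↦3, z↦1}, S={0↦3, 1↦6, 2↦1, 3↦12}, K=[let u :: let u]>
step 21: <C=4, E={u↦4, q↦3, z↦1}, S={0↦3, 1↦6, 2↦1, 3↦12, 4↦5}, K=[let u]>
step 22: <C=3, E={u↦5, q↦3, z↦1}, S={0↦3, 1↦6, 2↦1, 3↦12, 4↦5, 5↦4}, K=∅>
→ final value 3

Answer: 3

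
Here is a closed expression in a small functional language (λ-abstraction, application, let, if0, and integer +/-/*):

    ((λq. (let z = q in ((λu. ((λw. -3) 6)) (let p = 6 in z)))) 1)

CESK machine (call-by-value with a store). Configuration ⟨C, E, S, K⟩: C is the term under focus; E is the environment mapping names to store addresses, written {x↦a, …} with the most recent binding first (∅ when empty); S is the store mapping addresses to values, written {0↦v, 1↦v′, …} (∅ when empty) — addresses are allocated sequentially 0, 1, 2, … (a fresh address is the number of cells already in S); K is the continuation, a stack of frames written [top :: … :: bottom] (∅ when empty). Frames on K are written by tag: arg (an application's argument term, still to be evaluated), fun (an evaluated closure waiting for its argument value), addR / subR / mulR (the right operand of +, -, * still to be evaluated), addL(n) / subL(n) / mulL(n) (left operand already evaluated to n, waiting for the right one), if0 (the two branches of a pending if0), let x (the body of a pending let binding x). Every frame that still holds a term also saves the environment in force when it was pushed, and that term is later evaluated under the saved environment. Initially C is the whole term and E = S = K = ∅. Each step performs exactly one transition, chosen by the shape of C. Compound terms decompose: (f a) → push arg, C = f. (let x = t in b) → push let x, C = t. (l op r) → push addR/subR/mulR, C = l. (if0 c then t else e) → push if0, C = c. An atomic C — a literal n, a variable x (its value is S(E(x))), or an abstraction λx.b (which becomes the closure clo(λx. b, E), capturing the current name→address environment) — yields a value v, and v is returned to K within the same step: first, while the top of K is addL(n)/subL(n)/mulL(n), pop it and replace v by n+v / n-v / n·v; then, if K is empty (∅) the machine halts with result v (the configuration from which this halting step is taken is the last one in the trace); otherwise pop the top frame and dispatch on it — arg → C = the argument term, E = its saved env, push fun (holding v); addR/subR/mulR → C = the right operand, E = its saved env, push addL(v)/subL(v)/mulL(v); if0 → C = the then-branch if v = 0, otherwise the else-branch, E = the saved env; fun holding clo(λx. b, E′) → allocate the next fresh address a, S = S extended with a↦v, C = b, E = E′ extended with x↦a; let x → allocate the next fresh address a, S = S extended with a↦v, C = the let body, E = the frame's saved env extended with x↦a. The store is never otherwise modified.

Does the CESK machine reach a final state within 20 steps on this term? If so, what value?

0. ⟨C=((λq. (let z = q in ((λu. ((λw. -3) 6)) (let p = 6 in z)))) 1); E=∅; S=∅; K=∅⟩
1. ⟨C=(λq. (let z = q in ((λu. ((λw. -3) 6)) (let p = 6 in z)))); E=∅; S=∅; K=[arg]⟩
2. ⟨C=1; E=∅; S=∅; K=[fun]⟩
3. ⟨C=(let z = q in ((λu. ((λw. -3) 6)) (let p = 6 in z))); E={q↦0}; S={0↦1}; K=∅⟩
4. ⟨C=q; E={q↦0}; S={0↦1}; K=[let z]⟩
5. ⟨C=((λu. ((λw. -3) 6)) (let p = 6 in z)); E={z↦1, q↦0}; S={0↦1, 1↦1}; K=∅⟩
6. ⟨C=(λu. ((λw. -3) 6)); E={z↦1, q↦0}; S={0↦1, 1↦1}; K=[arg]⟩
7. ⟨C=(let p = 6 in z); E={z↦1, q↦0}; S={0↦1, 1↦1}; K=[fun]⟩
8. ⟨C=6; E={z↦1, q↦0}; S={0↦1, 1↦1}; K=[let p :: fun]⟩
9. ⟨C=z; E={p↦2, z↦1, q↦0}; S={0↦1, 1↦1, 2↦6}; K=[fun]⟩
10. ⟨C=((λw. -3) 6); E={u↦3, z↦1, q↦0}; S={0↦1, 1↦1, 2↦6, 3↦1}; K=∅⟩
11. ⟨C=(λw. -3); E={u↦3, z↦1, q↦0}; S={0↦1, 1↦1, 2↦6, 3↦1}; K=[arg]⟩
12. ⟨C=6; E={u↦3, z↦1, q↦0}; S={0↦1, 1↦1, 2↦6, 3↦1}; K=[fun]⟩
13. ⟨C=-3; E={w↦4, u↦3, z↦1, q↦0}; S={0↦1, 1↦1, 2↦6, 3↦1, 4↦6}; K=∅⟩
→ final value -3

Answer: -3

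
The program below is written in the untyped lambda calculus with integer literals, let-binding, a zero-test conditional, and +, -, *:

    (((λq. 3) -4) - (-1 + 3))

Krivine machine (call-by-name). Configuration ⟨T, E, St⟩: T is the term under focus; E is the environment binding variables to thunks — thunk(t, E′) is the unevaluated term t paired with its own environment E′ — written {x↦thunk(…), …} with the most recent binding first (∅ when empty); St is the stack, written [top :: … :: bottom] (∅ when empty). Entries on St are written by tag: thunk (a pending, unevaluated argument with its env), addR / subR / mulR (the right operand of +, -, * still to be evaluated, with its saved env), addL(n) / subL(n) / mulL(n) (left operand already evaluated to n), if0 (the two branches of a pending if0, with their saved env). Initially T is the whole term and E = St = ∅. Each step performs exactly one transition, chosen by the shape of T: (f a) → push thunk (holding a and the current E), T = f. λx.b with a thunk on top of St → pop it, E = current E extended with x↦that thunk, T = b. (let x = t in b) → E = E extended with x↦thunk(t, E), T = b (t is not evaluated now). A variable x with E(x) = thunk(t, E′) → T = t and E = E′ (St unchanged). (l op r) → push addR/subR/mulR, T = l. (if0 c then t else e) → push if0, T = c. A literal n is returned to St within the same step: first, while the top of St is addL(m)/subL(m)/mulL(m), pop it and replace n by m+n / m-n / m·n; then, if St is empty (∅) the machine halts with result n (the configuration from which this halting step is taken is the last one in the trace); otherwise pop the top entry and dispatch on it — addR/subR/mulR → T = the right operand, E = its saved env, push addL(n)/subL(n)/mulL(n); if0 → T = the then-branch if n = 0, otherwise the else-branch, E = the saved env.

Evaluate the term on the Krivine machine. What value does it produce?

Answer: 1

Execution trace:
0. [T=(((λq. 3) -4) - (-1 + 3)) | E=∅ | St=∅]
1. [T=((λq. 3) -4) | E=∅ | St=[subR]]
2. [T=(λq. 3) | E=∅ | St=[thunk :: subR]]
3. [T=3 | E={q↦thunk(-4, ∅)} | St=[subR]]
4. [T=(-1 + 3) | E=∅ | St=[subL(3)]]
5. [T=-1 | E=∅ | St=[addR :: subL(3)]]
6. [T=3 | E=∅ | St=[addL(-1) :: subL(3)]]
→ final value 1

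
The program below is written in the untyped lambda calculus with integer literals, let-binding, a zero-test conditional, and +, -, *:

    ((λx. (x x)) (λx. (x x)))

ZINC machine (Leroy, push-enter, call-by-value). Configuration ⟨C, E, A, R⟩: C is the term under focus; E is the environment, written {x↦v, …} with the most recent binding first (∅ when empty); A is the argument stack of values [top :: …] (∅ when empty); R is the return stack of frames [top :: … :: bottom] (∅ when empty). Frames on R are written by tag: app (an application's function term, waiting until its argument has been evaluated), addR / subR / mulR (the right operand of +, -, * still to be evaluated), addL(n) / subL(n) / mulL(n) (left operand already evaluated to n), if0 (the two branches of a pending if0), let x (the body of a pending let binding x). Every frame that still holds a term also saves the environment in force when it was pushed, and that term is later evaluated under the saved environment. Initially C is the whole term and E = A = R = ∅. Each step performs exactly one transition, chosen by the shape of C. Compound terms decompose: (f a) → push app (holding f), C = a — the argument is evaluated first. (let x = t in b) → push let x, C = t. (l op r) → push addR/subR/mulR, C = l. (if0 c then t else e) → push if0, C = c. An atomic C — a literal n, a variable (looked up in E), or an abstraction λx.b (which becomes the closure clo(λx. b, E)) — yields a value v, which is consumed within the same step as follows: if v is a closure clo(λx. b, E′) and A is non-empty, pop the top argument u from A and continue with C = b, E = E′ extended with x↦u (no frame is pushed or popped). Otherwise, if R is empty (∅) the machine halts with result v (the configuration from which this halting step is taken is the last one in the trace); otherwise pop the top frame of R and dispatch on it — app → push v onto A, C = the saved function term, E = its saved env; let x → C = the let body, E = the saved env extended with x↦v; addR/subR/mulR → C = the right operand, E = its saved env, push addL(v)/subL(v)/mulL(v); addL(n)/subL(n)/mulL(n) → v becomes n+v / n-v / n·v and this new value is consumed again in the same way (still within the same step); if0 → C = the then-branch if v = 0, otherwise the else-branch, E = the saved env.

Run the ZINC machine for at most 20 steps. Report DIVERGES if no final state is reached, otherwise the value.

Answer: DIVERGES (no final state within 20 steps)

Machine steps:
t=0: ⟨C=((λx. (x x)) (λx. (x x))); E=∅; A=∅; R=∅⟩
t=1: ⟨C=(λx. (x x)); E=∅; A=∅; R=[app]⟩
t=2: ⟨C=(λx. (x x)); E=∅; A=[clo(λx. (x x), ∅)]; R=∅⟩
t=3: ⟨C=(x x); E={x↦clo(λx. (x x), ∅)}; A=∅; R=∅⟩
t=4: ⟨C=x; E={x↦clo(λx. (x x), ∅)}; A=∅; R=[app]⟩
t=5: ⟨C=x; E={x↦clo(λx. (x x), ∅)}; A=[clo(λx. (x x), ∅)]; R=∅⟩
… configuration repeats with period 3 (steps 3–5 recur indefinitely) …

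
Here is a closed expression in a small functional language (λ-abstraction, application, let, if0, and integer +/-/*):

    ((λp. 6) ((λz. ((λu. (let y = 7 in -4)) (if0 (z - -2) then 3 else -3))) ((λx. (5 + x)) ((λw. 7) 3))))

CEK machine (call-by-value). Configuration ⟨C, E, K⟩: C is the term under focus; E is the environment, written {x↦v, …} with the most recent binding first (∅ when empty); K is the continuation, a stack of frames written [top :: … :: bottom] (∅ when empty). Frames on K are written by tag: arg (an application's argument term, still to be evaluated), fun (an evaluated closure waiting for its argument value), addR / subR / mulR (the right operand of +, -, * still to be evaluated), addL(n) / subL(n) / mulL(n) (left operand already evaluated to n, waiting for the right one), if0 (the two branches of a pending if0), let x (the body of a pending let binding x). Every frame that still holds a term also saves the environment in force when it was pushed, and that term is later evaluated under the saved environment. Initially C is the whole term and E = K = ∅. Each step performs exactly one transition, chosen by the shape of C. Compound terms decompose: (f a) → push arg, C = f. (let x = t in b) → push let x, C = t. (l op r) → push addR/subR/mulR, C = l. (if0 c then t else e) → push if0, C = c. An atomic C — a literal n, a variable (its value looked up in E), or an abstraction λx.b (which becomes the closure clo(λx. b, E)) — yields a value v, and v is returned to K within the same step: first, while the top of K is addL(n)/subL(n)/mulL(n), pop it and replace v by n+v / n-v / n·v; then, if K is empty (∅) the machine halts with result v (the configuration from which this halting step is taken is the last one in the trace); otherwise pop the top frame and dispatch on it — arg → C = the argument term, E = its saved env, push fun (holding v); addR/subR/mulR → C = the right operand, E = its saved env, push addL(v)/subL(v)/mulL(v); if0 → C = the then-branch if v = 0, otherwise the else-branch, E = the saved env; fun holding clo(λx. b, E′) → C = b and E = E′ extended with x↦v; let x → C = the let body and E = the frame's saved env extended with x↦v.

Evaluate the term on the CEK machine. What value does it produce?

t=0: <C=((λp. 6) ((λz. ((λu. (let y = 7 in -4)) (if0 (z - -2) then 3 else -3))) ((λx. (5 + x)) ((λw. 7) 3)))), E=∅, K=∅>
t=1: <C=(λp. 6), E=∅, K=[arg]>
t=2: <C=((λz. ((λu. (let y = 7 in -4)) (if0 (z - -2) then 3 else -3))) ((λx. (5 + x)) ((λw. 7) 3))), E=∅, K=[fun]>
t=3: <C=(λz. ((λu. (let y = 7 in -4)) (if0 (z - -2) then 3 else -3))), E=∅, K=[arg :: fun]>
t=4: <C=((λx. (5 + x)) ((λw. 7) 3)), E=∅, K=[fun :: fun]>
t=5: <C=(λx. (5 + x)), E=∅, K=[arg :: fun :: fun]>
t=6: <C=((λw. 7) 3), E=∅, K=[fun :: fun :: fun]>
t=7: <C=(λw. 7), E=∅, K=[arg :: fun :: fun :: fun]>
t=8: <C=3, E=∅, K=[fun :: fun :: fun :: fun]>
t=9: <C=7, E={w↦3}, K=[fun :: fun :: fun]>
t=10: <C=(5 + x), E={x↦7}, K=[fun :: fun]>
t=11: <C=5, E={x↦7}, K=[addR :: fun :: fun]>
t=12: <C=x, E={x↦7}, K=[addL(5) :: fun :: fun]>
t=13: <C=((λu. (let y = 7 in -4)) (if0 (z - -2) then 3 else -3)), E={z↦12}, K=[fun]>
t=14: <C=(λu. (let y = 7 in -4)), E={z↦12}, K=[arg :: fun]>
t=15: <C=(if0 (z - -2) then 3 else -3), E={z↦12}, K=[fun :: fun]>
t=16: <C=(z - -2), E={z↦12}, K=[if0 :: fun :: fun]>
t=17: <C=z, E={z↦12}, K=[subR :: if0 :: fun :: fun]>
t=18: <C=-2, E={z↦12}, K=[subL(12) :: if0 :: fun :: fun]>
t=19: <C=-3, E={z↦12}, K=[fun :: fun]>
t=20: <C=(let y = 7 in -4), E={u↦-3, z↦12}, K=[fun]>
t=21: <C=7, E={u↦-3, z↦12}, K=[let y :: fun]>
t=22: <C=-4, E={y↦7, u↦-3, z↦12}, K=[fun]>
t=23: <C=6, E={p↦-4}, K=∅>
→ final value 6

Answer: 6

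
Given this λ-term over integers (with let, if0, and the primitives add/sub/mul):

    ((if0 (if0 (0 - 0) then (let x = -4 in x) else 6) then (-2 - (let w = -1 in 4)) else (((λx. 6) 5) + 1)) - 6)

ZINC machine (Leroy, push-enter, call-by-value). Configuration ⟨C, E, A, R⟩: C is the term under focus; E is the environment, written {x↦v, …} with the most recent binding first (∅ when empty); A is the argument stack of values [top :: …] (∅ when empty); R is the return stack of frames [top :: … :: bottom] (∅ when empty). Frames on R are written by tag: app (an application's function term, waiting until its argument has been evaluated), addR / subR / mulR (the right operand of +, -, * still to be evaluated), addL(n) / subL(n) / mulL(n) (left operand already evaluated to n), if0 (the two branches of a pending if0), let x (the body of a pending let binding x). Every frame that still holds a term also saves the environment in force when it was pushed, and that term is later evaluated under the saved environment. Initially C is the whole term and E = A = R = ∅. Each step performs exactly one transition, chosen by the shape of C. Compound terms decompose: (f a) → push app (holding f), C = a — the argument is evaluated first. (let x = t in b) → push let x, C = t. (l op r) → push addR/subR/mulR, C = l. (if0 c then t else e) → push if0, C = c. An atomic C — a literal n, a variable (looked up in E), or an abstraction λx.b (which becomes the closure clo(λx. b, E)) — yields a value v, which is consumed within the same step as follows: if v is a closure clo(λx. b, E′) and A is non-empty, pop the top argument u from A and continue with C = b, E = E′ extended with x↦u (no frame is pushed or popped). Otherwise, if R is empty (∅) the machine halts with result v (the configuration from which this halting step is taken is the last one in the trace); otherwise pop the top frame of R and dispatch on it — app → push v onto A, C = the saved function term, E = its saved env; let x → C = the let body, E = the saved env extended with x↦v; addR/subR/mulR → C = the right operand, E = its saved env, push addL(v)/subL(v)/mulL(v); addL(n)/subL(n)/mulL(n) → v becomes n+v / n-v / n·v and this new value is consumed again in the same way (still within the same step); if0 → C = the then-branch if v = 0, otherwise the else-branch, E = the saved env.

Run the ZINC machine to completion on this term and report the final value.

Answer: 1

Derivation:
0. ⟨C=((if0 (if0 (0 - 0) then (let x = -4 in x) else 6) then (-2 - (let w = -1 in 4)) else (((λx. 6) 5) + 1)) - 6); E=∅; A=∅; R=∅⟩
1. ⟨C=(if0 (if0 (0 - 0) then (let x = -4 in x) else 6) then (-2 - (let w = -1 in 4)) else (((λx. 6) 5) + 1)); E=∅; A=∅; R=[subR]⟩
2. ⟨C=(if0 (0 - 0) then (let x = -4 in x) else 6); E=∅; A=∅; R=[if0 :: subR]⟩
3. ⟨C=(0 - 0); E=∅; A=∅; R=[if0 :: if0 :: subR]⟩
4. ⟨C=0; E=∅; A=∅; R=[subR :: if0 :: if0 :: subR]⟩
5. ⟨C=0; E=∅; A=∅; R=[subL(0) :: if0 :: if0 :: subR]⟩
6. ⟨C=(let x = -4 in x); E=∅; A=∅; R=[if0 :: subR]⟩
7. ⟨C=-4; E=∅; A=∅; R=[let x :: if0 :: subR]⟩
8. ⟨C=x; E={x↦-4}; A=∅; R=[if0 :: subR]⟩
9. ⟨C=(((λx. 6) 5) + 1); E=∅; A=∅; R=[subR]⟩
10. ⟨C=((λx. 6) 5); E=∅; A=∅; R=[addR :: subR]⟩
11. ⟨C=5; E=∅; A=∅; R=[app :: addR :: subR]⟩
12. ⟨C=(λx. 6); E=∅; A=[5]; R=[addR :: subR]⟩
13. ⟨C=6; E={x↦5}; A=∅; R=[addR :: subR]⟩
14. ⟨C=1; E=∅; A=∅; R=[addL(6) :: subR]⟩
15. ⟨C=6; E=∅; A=∅; R=[subL(7)]⟩
→ final value 1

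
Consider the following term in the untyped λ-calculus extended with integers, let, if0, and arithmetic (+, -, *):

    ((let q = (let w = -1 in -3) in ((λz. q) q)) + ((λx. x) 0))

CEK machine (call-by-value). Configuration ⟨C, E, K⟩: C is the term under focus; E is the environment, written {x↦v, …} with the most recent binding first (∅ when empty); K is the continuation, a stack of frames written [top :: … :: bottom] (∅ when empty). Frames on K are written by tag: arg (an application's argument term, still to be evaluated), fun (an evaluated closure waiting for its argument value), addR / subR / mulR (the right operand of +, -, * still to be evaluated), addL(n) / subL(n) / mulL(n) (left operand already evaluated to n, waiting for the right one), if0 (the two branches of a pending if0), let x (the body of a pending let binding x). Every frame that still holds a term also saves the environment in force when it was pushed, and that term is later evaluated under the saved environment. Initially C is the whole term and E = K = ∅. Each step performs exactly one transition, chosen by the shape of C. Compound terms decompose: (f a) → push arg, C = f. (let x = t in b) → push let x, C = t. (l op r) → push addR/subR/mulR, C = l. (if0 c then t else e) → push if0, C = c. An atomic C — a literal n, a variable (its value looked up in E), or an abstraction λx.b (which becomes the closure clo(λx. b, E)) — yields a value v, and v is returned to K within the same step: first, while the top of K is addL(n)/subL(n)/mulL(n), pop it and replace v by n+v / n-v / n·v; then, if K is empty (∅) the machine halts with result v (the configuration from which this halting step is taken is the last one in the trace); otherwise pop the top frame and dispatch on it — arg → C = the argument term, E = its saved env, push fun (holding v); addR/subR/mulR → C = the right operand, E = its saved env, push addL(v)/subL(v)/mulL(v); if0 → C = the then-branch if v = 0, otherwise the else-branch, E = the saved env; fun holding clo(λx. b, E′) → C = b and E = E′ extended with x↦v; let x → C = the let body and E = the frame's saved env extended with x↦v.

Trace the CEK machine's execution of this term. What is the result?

0. <C=((let q = (let w = -1 in -3) in ((λz. q) q)) + ((λx. x) 0)), E=∅, K=∅>
1. <C=(let q = (let w = -1 in -3) in ((λz. q) q)), E=∅, K=[addR]>
2. <C=(let w = -1 in -3), E=∅, K=[let q :: addR]>
3. <C=-1, E=∅, K=[let w :: let q :: addR]>
4. <C=-3, E={w↦-1}, K=[let q :: addR]>
5. <C=((λz. q) q), E={q↦-3}, K=[addR]>
6. <C=(λz. q), E={q↦-3}, K=[arg :: addR]>
7. <C=q, E={q↦-3}, K=[fun :: addR]>
8. <C=q, E={z↦-3, q↦-3}, K=[addR]>
9. <C=((λx. x) 0), E=∅, K=[addL(-3)]>
10. <C=(λx. x), E=∅, K=[arg :: addL(-3)]>
11. <C=0, E=∅, K=[fun :: addL(-3)]>
12. <C=x, E={x↦0}, K=[addL(-3)]>
→ final value -3

Answer: -3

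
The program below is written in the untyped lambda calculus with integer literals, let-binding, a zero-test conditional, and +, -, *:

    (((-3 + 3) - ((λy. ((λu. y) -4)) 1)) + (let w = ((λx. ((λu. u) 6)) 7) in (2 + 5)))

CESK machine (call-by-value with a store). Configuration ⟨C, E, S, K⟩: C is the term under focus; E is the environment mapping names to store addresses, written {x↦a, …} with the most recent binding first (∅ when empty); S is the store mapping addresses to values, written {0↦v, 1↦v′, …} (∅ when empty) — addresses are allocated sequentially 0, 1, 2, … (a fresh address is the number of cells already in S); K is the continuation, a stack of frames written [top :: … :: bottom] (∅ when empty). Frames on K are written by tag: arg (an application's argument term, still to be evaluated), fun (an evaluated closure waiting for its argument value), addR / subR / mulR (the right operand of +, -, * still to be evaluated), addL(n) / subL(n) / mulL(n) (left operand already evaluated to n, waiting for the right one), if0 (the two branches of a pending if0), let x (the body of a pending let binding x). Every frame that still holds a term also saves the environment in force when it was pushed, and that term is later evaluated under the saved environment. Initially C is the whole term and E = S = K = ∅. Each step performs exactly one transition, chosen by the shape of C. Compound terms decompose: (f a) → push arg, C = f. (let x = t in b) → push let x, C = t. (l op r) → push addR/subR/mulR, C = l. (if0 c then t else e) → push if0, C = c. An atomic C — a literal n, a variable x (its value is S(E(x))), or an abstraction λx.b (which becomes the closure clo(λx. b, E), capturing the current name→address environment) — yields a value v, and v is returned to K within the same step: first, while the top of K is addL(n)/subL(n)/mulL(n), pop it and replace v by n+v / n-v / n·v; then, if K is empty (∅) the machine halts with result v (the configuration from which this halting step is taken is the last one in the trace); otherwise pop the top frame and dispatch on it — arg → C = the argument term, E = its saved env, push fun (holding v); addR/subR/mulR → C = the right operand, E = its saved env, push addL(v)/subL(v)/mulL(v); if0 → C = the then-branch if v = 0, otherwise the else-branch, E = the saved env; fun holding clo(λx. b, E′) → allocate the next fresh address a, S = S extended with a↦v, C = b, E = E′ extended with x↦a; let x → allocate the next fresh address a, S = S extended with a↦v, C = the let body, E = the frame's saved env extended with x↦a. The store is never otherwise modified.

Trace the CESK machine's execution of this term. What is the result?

Answer: 6

Machine steps:
0. <C=(((-3 + 3) - ((λy. ((λu. y) -4)) 1)) + (let w = ((λx. ((λu. u) 6)) 7) in (2 + 5))), E=∅, S=∅, K=∅>
1. <C=((-3 + 3) - ((λy. ((λu. y) -4)) 1)), E=∅, S=∅, K=[addR]>
2. <C=(-3 + 3), E=∅, S=∅, K=[subR :: addR]>
3. <C=-3, E=∅, S=∅, K=[addR :: subR :: addR]>
4. <C=3, E=∅, S=∅, K=[addL(-3) :: subR :: addR]>
5. <C=((λy. ((λu. y) -4)) 1), E=∅, S=∅, K=[subL(0) :: addR]>
6. <C=(λy. ((λu. y) -4)), E=∅, S=∅, K=[arg :: subL(0) :: addR]>
7. <C=1, E=∅, S=∅, K=[fun :: subL(0) :: addR]>
8. <C=((λu. y) -4), E={y↦0}, S={0↦1}, K=[subL(0) :: addR]>
9. <C=(λu. y), E={y↦0}, S={0↦1}, K=[arg :: subL(0) :: addR]>
10. <C=-4, E={y↦0}, S={0↦1}, K=[fun :: subL(0) :: addR]>
11. <C=y, E={u↦1, y↦0}, S={0↦1, 1↦-4}, K=[subL(0) :: addR]>
12. <C=(let w = ((λx. ((λu. u) 6)) 7) in (2 + 5)), E=∅, S={0↦1, 1↦-4}, K=[addL(-1)]>
13. <C=((λx. ((λu. u) 6)) 7), E=∅, S={0↦1, 1↦-4}, K=[let w :: addL(-1)]>
14. <C=(λx. ((λu. u) 6)), E=∅, S={0↦1, 1↦-4}, K=[arg :: let w :: addL(-1)]>
15. <C=7, E=∅, S={0↦1, 1↦-4}, K=[fun :: let w :: addL(-1)]>
16. <C=((λu. u) 6), E={x↦2}, S={0↦1, 1↦-4, 2↦7}, K=[let w :: addL(-1)]>
17. <C=(λu. u), E={x↦2}, S={0↦1, 1↦-4, 2↦7}, K=[arg :: let w :: addL(-1)]>
18. <C=6, E={x↦2}, S={0↦1, 1↦-4, 2↦7}, K=[fun :: let w :: addL(-1)]>
19. <C=u, E={u↦3, x↦2}, S={0↦1, 1↦-4, 2↦7, 3↦6}, K=[let w :: addL(-1)]>
20. <C=(2 + 5), E={w↦4}, S={0↦1, 1↦-4, 2↦7, 3↦6, 4↦6}, K=[addL(-1)]>
21. <C=2, E={w↦4}, S={0↦1, 1↦-4, 2↦7, 3↦6, 4↦6}, K=[addR :: addL(-1)]>
22. <C=5, E={w↦4}, S={0↦1, 1↦-4, 2↦7, 3↦6, 4↦6}, K=[addL(2) :: addL(-1)]>
→ final value 6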